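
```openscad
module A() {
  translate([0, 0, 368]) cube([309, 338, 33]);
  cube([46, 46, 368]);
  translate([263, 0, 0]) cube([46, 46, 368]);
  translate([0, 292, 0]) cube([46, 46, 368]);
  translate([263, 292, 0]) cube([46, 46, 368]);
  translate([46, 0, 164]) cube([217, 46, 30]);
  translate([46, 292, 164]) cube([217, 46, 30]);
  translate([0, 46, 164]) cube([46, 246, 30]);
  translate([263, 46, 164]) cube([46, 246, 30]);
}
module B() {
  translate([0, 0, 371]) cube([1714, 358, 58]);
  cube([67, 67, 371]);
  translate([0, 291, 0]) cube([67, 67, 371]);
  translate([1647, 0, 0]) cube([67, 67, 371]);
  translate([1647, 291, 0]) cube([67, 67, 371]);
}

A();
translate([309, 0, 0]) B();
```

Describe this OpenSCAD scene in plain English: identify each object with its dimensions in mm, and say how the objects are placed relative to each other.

A is a four-legged stool. The seat is a 309×338×33 mm slab whose top surface is at z = 401 mm; four square legs, each 46×46 mm in cross-section, run from the floor (z = 0) to the underside of the seat, each flush with a corner of the seat. Four stretchers, 46 mm wide and 30 mm tall, connect adjacent legs with their undersides at z = 164 mm, each running between the inner faces of the legs it joins and aligned with the legs' outer faces on the other axis.

B is a long wooden bench with a 1714 mm (x) × 358 mm (y) seat, 58 mm thick, its top surface 429 mm above the floor. Four 67 mm square legs at the seat corners, flush with the edges, run from z = 0 to the seat underside.

The bench is against the stool's +x side, with their −y faces flush.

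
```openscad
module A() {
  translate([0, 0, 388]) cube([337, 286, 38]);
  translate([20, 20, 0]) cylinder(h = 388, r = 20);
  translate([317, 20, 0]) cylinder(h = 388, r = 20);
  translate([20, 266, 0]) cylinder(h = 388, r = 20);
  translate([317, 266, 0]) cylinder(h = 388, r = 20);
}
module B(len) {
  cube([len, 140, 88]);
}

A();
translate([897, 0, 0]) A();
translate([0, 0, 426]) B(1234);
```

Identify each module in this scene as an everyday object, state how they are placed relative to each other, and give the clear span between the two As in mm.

Second stool starts at x = 897; first ends at x = 337; clear span = 897 − 337 = 560 mm.

A is a stool. B is a beam. A beam spans the tops of two stools. The clear span between the two stools is 560 mm.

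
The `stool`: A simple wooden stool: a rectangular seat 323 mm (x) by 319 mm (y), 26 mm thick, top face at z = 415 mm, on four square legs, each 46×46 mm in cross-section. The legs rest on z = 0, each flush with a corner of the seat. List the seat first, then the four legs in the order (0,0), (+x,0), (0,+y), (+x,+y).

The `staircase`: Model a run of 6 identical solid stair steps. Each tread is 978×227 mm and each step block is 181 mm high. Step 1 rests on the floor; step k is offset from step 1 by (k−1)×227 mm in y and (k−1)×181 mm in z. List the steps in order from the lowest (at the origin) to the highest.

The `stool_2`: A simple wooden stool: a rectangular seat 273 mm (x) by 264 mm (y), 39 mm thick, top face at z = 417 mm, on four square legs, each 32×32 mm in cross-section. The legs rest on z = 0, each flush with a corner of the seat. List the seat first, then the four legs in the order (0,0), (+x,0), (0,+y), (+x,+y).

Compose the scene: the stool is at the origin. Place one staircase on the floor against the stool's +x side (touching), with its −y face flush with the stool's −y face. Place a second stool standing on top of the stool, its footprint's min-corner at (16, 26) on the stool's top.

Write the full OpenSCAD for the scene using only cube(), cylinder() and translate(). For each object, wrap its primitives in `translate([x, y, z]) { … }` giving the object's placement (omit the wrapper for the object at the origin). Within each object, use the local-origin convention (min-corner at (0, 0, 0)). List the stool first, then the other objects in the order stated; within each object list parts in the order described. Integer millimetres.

translate([0, 0, 389]) cube([323, 319, 26]);
cube([46, 46, 389]);
translate([277, 0, 0]) cube([46, 46, 389]);
translate([0, 273, 0]) cube([46, 46, 389]);
translate([277, 273, 0]) cube([46, 46, 389]);
translate([323, 0, 0]) {
  cube([978, 227, 181]);
  translate([0, 227, 181]) cube([978, 227, 181]);
  translate([0, 454, 362]) cube([978, 227, 181]);
  translate([0, 681, 543]) cube([978, 227, 181]);
  translate([0, 908, 724]) cube([978, 227, 181]);
  translate([0, 1135, 905]) cube([978, 227, 181]);
}
translate([16, 26, 415]) {
  translate([0, 0, 378]) cube([273, 264, 39]);
  cube([32, 32, 378]);
  translate([241, 0, 0]) cube([32, 32, 378]);
  translate([0, 232, 0]) cube([32, 32, 378]);
  translate([241, 232, 0]) cube([32, 32, 378]);
}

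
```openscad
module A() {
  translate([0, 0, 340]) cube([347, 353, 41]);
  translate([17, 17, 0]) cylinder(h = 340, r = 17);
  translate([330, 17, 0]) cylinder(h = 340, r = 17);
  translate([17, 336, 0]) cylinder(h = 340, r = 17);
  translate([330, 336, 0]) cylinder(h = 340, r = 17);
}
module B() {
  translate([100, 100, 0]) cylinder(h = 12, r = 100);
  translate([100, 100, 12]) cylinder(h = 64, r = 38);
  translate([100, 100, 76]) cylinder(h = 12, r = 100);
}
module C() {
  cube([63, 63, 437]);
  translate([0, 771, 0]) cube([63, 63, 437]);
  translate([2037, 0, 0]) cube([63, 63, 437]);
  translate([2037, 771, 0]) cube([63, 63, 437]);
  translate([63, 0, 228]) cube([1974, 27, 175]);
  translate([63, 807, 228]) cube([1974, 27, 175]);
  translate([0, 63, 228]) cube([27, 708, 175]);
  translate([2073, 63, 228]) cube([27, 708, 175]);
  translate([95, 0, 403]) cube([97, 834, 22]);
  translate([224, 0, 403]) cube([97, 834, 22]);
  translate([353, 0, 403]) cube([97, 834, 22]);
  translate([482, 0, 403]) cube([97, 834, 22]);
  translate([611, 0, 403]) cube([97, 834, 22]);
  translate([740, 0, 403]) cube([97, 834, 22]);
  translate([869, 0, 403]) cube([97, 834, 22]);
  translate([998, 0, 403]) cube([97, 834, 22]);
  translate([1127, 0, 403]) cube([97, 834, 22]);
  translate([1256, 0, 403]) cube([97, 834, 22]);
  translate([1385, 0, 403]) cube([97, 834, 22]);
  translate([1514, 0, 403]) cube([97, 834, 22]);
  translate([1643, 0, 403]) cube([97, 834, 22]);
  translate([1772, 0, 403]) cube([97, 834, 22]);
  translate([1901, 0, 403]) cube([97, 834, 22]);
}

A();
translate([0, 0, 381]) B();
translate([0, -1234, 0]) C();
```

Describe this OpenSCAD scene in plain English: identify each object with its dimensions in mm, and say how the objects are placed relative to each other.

A is a four-legged stool. The seat is a 347×353×41 mm slab whose top surface is at z = 381 mm; four round legs, each 34 mm in diameter, run from the floor (z = 0) to the underside of the seat, each leg's axis is inset half a diameter from the nearest pair of seat edges (so the leg's bounding box is flush with the corner).

B is a spool: two coaxial disc flanges of radius 100 mm and thickness 12 mm, joined by a core cylinder of radius 38 mm and height 64 mm. The lower flange rests on z = 0 and the three cylinders share a vertical axis.

C is a bed frame 2100 mm long (x) by 834 mm wide (y). Four 63×63 mm corner posts, 437 mm tall, at the corners of the footprint. Four rails of 27 mm thickness and 175 mm height run between adjacent posts with their undersides at z = 228 mm, their outer faces flush with the outside of the frame (the two x-running rails run between the posts' inner faces; the two y-running rails run between the posts' inner faces). 15 slats, each 97 mm wide (x) and 22 mm thick, lie across the top of the two x-running rails, running the full 834 mm width of the frame in y; the slats are evenly spaced along x between the inner faces of the end posts with equal gaps (rounded down to the nearest mm) at the −x end and between each pair — any rounding remainder accumulates at the +x end.

The spool is on top of the stool. The bed frame is on the floor beside the stool on its −y side.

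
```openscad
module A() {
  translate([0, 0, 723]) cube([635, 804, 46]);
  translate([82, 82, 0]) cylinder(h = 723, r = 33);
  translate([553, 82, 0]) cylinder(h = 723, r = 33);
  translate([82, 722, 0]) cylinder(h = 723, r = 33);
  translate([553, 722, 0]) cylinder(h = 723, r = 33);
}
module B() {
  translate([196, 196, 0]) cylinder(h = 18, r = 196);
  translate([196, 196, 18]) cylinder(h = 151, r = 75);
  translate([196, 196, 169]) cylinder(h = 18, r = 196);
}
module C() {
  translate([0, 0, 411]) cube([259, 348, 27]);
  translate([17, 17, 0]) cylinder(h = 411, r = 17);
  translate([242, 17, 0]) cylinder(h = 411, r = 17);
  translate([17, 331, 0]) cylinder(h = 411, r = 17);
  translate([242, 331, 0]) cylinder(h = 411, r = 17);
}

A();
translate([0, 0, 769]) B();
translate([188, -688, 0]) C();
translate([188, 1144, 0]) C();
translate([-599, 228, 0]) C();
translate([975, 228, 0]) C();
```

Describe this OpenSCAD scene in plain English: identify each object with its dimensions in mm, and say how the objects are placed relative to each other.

A is a rectangular dining table. The top is 635×804×46 mm with its upper surface at z = 769 mm. It stands on four round legs of 66 mm diameter, each leg's bounding box inset 49 mm from the nearest pair of top edges, running from the floor to the underside of the top.

B is a spool: two coaxial disc flanges of radius 196 mm and thickness 18 mm, joined by a core cylinder of radius 75 mm and height 151 mm. The lower flange rests on z = 0 and the three cylinders share a vertical axis.

C is a four-legged stool. The seat is 259×348 mm, 27 mm thick, top at z = 438 mm. It stands on four round legs, each 34 mm in diameter, from z = 0 to the seat underside, each leg's axis is inset half a diameter from the nearest pair of seat edges (so the leg's bounding box is flush with the corner).

The spool is on top of the table. Four stools sit around the table at the −y, +y, −x, +x sides.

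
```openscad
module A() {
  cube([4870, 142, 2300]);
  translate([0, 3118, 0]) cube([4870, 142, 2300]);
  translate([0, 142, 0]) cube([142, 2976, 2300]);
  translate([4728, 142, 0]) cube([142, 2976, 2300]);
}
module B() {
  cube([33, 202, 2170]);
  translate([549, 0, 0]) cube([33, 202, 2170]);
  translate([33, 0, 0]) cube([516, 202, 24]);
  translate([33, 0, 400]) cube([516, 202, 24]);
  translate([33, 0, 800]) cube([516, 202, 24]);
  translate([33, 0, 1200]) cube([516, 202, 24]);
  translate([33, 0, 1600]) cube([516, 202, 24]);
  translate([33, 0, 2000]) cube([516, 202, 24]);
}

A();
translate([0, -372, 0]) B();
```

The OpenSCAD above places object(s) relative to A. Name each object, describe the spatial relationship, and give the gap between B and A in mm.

A is a house frame. B is a bookshelf. The bookshelf is on the floor beside the house frame on its −y side. The gap between the bookshelf and the house frame is 170 mm.

The bookshelf's nearest face is 170 mm from the house frame's −y face.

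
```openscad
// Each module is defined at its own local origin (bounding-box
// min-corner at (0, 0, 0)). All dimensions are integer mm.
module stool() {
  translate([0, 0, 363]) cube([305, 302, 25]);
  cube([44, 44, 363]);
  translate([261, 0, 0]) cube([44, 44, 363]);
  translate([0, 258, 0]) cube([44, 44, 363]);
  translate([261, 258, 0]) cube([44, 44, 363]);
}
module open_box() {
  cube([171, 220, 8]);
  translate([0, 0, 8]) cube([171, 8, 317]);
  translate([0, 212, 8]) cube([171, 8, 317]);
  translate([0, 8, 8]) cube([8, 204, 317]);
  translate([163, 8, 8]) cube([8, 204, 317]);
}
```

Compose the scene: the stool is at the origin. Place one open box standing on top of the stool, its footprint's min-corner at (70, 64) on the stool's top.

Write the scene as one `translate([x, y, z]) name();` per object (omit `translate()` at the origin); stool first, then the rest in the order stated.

stool();
translate([70, 64, 388]) open_box();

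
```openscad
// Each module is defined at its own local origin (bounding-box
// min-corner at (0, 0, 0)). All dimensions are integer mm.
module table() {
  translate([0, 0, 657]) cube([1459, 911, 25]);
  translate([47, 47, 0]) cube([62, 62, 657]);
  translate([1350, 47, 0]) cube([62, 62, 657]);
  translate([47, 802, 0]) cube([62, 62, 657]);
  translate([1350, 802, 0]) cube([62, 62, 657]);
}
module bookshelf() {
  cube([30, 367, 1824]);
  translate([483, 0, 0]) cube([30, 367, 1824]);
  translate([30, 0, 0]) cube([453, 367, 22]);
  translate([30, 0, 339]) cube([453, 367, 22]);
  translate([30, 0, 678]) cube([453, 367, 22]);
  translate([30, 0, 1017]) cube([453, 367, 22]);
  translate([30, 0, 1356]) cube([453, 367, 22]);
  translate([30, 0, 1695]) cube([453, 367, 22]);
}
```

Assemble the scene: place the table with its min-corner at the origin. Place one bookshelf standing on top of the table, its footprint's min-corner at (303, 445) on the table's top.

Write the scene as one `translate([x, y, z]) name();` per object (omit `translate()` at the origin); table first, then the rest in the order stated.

table();
translate([303, 445, 682]) bookshelf();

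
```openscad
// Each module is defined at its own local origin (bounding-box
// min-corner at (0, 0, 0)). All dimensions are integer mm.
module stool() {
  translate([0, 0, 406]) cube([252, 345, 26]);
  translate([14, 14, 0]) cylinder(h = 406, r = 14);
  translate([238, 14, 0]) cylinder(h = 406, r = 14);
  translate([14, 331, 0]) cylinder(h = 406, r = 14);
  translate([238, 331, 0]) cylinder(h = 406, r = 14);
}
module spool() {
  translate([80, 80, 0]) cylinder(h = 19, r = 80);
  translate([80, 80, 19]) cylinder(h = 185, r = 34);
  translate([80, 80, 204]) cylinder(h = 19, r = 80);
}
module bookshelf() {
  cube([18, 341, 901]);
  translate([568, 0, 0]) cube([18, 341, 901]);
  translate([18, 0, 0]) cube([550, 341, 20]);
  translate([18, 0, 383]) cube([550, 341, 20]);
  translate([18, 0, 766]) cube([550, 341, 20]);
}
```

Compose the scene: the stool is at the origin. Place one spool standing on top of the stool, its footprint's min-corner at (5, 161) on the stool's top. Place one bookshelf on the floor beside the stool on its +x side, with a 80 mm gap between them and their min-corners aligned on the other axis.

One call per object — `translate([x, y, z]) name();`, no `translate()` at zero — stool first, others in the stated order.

stool();
translate([5, 161, 432]) spool();
translate([332, 0, 0]) bookshelf();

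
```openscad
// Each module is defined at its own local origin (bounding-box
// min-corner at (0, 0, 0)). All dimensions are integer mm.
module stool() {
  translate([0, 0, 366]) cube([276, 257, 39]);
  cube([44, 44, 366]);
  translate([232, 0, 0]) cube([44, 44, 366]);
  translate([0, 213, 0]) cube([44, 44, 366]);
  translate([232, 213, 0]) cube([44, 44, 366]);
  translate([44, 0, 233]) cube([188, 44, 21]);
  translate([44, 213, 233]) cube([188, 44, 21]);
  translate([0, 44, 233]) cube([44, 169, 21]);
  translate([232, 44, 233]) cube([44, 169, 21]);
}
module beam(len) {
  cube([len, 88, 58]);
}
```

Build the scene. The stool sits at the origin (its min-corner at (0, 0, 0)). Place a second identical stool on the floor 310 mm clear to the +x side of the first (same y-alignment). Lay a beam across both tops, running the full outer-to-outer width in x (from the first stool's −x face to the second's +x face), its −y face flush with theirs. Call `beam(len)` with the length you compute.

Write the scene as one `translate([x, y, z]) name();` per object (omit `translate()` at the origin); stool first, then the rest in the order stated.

stool();
translate([586, 0, 0]) stool();
translate([0, 0, 405]) beam(862);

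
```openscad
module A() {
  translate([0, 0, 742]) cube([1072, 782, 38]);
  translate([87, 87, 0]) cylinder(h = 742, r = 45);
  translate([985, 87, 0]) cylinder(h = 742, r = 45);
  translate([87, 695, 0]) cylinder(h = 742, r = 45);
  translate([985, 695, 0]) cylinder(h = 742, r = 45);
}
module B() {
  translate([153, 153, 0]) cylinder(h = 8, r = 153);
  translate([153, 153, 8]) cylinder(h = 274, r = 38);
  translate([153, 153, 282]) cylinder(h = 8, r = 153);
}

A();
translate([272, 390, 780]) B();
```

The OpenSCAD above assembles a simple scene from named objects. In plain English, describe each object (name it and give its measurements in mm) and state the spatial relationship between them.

A is a table: top 1072 mm (x) × 782 mm (y), 38 mm thick, upper face at z = 780 mm, on four round legs of 90 mm diameter, each leg's bounding box inset 42 mm from the nearest pair of top edges, running from z = 0 to the bottom of the top.

B is a spool: two coaxial disc flanges of radius 153 mm and thickness 8 mm, joined by a core cylinder of radius 38 mm and height 274 mm. The lower flange rests on z = 0 and the three cylinders share a vertical axis.

The spool is on top of the table.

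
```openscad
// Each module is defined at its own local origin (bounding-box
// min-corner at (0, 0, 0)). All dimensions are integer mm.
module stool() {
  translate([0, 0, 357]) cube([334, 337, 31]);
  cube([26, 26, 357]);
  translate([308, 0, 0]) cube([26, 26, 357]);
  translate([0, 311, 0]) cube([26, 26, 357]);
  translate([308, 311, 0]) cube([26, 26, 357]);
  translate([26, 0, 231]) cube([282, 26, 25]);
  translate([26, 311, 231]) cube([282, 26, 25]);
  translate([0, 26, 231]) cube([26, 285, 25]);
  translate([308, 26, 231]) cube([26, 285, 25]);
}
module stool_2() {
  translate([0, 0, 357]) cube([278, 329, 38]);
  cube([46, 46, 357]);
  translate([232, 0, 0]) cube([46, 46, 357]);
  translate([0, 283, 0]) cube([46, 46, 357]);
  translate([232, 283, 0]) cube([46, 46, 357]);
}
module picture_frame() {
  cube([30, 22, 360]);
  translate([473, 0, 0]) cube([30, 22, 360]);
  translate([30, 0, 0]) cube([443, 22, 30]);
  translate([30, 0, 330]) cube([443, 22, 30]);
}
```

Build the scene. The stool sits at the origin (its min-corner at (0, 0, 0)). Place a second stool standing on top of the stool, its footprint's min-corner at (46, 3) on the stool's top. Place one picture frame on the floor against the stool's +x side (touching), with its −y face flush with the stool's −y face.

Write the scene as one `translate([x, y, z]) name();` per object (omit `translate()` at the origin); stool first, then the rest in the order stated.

stool();
translate([46, 3, 388]) stool_2();
translate([334, 0, 0]) picture_frame();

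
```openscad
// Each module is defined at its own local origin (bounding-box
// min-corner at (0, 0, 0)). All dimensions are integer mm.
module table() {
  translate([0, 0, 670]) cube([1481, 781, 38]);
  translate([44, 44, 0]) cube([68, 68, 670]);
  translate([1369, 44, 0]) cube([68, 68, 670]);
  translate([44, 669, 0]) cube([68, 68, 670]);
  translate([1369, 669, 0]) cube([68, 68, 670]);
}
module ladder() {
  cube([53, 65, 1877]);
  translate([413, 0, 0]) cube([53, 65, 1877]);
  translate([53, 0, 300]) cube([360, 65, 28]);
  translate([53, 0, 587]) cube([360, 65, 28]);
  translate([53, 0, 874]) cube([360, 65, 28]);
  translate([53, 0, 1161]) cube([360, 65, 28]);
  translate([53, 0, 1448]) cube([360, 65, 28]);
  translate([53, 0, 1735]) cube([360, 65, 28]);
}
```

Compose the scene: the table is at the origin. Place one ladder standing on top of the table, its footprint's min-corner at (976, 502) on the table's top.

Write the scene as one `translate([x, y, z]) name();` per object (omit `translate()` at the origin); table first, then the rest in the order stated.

table();
translate([976, 502, 708]) ladder();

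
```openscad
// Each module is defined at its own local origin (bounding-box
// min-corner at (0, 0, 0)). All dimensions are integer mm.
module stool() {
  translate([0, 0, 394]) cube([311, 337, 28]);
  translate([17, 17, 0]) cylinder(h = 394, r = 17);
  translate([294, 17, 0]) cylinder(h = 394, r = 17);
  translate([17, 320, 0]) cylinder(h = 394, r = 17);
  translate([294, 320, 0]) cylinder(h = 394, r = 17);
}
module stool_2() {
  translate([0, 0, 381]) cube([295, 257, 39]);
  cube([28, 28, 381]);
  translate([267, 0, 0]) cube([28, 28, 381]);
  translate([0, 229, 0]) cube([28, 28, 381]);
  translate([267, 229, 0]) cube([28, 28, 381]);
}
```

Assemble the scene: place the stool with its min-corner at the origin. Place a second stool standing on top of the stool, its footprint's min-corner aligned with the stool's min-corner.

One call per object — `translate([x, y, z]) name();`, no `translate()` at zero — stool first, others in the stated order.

stool();
translate([0, 0, 422]) stool_2();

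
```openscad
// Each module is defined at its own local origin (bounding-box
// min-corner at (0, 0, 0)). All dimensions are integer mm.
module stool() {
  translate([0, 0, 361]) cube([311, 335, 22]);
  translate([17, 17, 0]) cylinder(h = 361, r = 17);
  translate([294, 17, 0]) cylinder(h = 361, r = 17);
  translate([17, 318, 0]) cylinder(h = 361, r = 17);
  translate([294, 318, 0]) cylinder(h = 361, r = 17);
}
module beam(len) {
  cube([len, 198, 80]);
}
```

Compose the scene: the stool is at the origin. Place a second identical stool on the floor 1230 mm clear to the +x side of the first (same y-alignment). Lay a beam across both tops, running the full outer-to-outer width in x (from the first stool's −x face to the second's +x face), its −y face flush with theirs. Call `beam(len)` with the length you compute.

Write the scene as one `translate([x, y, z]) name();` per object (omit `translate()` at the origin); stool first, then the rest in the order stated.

stool();
translate([1541, 0, 0]) stool();
translate([0, 0, 383]) beam(1852);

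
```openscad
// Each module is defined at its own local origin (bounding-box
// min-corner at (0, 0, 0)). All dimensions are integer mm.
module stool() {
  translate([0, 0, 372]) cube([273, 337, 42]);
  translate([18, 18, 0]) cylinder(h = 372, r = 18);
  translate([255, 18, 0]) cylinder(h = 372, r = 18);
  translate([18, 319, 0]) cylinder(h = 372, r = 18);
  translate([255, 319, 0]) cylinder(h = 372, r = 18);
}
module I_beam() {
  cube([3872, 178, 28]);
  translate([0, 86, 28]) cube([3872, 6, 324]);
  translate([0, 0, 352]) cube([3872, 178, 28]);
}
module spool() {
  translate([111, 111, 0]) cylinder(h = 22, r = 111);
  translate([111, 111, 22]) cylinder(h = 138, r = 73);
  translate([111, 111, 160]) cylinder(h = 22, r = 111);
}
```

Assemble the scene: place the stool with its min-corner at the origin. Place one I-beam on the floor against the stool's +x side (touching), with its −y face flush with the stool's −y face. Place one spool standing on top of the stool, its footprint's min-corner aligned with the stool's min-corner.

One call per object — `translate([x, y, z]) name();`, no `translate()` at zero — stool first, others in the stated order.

stool();
translate([273, 0, 0]) I_beam();
translate([0, 0, 414]) spool();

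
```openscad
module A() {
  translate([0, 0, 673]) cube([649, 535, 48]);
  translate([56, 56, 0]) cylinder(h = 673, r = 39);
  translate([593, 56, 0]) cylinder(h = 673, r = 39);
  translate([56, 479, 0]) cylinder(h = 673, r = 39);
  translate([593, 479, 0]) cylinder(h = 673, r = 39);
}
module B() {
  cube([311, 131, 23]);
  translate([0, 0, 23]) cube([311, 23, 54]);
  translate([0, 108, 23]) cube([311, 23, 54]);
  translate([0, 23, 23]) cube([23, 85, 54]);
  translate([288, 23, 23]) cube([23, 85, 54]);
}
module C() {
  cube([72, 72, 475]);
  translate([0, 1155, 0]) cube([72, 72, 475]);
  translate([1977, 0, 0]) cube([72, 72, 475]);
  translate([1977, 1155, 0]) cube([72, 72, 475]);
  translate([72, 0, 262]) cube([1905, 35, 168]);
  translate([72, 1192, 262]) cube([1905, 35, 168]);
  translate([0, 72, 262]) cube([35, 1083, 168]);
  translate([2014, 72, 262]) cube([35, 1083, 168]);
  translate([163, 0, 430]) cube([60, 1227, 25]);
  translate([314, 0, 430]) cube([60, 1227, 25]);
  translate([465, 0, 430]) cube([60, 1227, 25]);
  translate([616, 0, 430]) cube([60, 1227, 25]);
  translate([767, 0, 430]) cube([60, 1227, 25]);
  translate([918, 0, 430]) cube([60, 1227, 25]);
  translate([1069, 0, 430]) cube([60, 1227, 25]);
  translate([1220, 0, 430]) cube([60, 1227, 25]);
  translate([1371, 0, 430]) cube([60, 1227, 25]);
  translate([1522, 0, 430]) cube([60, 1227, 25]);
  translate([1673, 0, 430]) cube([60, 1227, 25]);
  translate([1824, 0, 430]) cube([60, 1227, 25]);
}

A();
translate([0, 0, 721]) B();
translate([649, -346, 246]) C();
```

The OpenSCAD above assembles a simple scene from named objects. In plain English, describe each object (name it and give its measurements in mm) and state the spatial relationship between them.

A is a rectangular dining table. The top is 649×535×48 mm with its upper surface at z = 721 mm. It stands on four round legs of 78 mm diameter, each leg's bounding box inset 17 mm from the nearest pair of top edges, running from the floor to the underside of the top.

B is an open-topped rectangular box: outside dimensions 311×131×77 mm, with a uniform wall and base thickness of 23 mm. The base is a full 311×131 slab on the floor; four walls sit on top of the base. The front and back walls (the −y and +y sides) span the full width; the two side walls fit between them.

C is a bed frame 2049 mm long (x) by 1227 mm wide (y). Four 72×72 mm corner posts, 475 mm tall, at the corners of the footprint. Four rails of 35 mm thickness and 168 mm height run between adjacent posts with their undersides at z = 262 mm, their outer faces flush with the outside of the frame (the two x-running rails run between the posts' inner faces; the two y-running rails run between the posts' inner faces). 12 slats, each 60 mm wide (x) and 25 mm thick, lie across the top of the two x-running rails, running the full 1227 mm width of the frame in y; the slats are evenly spaced along x between the inner faces of the end posts with equal gaps (rounded down to the nearest mm) at the −x end and between each pair — any rounding remainder accumulates at the +x end.

The open box is on top of the table. The bed frame is beside the table with their tops flush at z = 721.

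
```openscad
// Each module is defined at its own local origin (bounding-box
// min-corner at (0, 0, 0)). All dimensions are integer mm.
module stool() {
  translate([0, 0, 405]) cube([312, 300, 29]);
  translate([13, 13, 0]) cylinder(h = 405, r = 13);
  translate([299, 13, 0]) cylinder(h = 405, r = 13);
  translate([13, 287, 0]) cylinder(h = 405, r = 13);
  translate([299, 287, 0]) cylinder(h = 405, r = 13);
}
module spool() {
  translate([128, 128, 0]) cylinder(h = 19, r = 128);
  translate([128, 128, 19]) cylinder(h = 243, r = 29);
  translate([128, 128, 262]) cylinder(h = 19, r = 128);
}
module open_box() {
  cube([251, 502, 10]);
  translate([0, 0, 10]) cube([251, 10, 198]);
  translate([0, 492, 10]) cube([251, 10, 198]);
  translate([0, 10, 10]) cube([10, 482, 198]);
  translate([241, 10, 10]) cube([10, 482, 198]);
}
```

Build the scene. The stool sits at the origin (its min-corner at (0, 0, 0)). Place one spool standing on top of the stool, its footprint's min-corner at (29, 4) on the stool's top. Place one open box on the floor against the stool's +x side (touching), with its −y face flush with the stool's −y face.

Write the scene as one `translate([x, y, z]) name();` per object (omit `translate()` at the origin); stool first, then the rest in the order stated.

stool();
translate([29, 4, 434]) spool();
translate([312, 0, 0]) open_box();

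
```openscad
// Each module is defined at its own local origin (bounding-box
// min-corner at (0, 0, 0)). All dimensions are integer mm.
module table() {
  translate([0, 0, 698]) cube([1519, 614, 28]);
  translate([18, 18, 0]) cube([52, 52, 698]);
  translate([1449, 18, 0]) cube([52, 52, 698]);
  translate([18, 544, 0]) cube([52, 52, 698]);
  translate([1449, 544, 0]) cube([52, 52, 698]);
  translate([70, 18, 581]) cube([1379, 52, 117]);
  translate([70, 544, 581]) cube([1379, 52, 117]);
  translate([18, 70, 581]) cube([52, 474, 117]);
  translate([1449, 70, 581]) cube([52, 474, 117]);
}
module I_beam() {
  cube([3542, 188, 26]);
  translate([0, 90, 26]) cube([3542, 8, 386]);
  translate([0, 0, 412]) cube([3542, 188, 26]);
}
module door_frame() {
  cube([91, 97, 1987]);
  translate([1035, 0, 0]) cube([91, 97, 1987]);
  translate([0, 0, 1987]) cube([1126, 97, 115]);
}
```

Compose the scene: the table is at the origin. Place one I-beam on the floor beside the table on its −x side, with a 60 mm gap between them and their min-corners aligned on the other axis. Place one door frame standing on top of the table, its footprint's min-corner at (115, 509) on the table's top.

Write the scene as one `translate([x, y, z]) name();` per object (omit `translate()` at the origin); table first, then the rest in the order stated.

table();
translate([-3602, 0, 0]) I_beam();
translate([115, 509, 726]) door_frame();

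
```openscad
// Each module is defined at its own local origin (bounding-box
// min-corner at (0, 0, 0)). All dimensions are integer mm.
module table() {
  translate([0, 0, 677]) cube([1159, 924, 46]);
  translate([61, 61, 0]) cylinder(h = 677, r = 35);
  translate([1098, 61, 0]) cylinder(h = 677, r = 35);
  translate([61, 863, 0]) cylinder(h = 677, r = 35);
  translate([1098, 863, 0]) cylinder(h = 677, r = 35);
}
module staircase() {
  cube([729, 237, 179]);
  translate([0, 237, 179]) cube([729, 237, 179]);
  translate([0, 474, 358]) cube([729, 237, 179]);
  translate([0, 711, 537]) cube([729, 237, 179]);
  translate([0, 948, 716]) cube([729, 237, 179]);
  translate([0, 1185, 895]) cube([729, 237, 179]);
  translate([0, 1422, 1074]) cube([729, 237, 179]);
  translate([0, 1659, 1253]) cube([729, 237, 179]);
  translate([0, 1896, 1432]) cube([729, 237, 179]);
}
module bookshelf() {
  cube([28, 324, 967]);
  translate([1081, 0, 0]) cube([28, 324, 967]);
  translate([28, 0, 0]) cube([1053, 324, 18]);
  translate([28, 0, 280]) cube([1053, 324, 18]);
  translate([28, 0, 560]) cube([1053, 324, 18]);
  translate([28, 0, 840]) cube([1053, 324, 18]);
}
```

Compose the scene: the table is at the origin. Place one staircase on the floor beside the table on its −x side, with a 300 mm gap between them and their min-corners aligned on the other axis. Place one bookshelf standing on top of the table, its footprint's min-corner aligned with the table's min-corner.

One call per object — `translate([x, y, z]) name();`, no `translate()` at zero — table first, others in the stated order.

table();
translate([-1029, 0, 0]) staircase();
translate([0, 0, 723]) bookshelf();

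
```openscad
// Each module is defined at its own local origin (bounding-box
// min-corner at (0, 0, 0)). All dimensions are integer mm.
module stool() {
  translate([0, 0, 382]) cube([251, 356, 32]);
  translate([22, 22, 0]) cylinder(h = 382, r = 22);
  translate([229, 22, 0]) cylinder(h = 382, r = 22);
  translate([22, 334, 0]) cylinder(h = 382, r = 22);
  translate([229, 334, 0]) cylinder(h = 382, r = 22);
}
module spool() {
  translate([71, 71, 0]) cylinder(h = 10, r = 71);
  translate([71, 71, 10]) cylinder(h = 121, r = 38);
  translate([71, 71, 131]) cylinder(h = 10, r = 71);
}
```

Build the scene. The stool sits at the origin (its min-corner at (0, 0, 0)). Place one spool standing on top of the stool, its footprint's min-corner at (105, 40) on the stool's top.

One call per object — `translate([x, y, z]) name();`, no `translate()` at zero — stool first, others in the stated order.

stool();
translate([105, 40, 414]) spool();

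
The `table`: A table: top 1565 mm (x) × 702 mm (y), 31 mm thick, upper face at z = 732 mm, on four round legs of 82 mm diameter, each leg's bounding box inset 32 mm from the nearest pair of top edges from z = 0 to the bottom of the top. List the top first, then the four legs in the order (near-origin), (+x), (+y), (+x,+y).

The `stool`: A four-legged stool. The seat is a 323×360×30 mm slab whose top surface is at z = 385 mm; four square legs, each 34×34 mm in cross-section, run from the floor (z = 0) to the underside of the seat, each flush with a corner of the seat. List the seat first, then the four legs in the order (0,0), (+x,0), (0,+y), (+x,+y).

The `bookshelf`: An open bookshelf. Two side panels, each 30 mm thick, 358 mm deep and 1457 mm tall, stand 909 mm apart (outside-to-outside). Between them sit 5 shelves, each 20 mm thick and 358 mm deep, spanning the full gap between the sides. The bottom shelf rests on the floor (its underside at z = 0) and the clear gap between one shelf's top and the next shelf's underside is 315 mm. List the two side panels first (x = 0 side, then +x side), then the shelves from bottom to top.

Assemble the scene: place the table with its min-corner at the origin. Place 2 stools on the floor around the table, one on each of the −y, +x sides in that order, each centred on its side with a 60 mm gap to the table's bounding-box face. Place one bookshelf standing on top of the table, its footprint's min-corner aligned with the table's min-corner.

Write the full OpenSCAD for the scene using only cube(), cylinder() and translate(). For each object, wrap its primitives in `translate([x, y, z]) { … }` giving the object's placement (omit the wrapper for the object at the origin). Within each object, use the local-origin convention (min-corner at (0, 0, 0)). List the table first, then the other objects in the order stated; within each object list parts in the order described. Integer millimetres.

translate([0, 0, 701]) cube([1565, 702, 31]);
translate([73, 73, 0]) cylinder(h = 701, r = 41);
translate([1492, 73, 0]) cylinder(h = 701, r = 41);
translate([73, 629, 0]) cylinder(h = 701, r = 41);
translate([1492, 629, 0]) cylinder(h = 701, r = 41);
translate([621, -420, 0]) {
  translate([0, 0, 355]) cube([323, 360, 30]);
  cube([34, 34, 355]);
  translate([289, 0, 0]) cube([34, 34, 355]);
  translate([0, 326, 0]) cube([34, 34, 355]);
  translate([289, 326, 0]) cube([34, 34, 355]);
}
translate([1625, 171, 0]) {
  translate([0, 0, 355]) cube([323, 360, 30]);
  cube([34, 34, 355]);
  translate([289, 0, 0]) cube([34, 34, 355]);
  translate([0, 326, 0]) cube([34, 34, 355]);
  translate([289, 326, 0]) cube([34, 34, 355]);
}
translate([0, 0, 732]) {
  cube([30, 358, 1457]);
  translate([879, 0, 0]) cube([30, 358, 1457]);
  translate([30, 0, 0]) cube([849, 358, 20]);
  translate([30, 0, 335]) cube([849, 358, 20]);
  translate([30, 0, 670]) cube([849, 358, 20]);
  translate([30, 0, 1005]) cube([849, 358, 20]);
  translate([30, 0, 1340]) cube([849, 358, 20]);
}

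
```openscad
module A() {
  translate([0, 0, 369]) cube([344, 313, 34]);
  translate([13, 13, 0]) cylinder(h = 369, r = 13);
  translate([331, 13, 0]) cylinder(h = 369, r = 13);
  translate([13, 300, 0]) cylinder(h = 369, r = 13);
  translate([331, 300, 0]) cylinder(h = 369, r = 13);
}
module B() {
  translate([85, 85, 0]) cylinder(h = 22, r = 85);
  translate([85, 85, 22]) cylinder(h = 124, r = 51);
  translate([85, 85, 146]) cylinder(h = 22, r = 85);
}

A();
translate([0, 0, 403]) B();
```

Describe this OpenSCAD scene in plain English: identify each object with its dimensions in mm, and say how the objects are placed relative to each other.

A is a four-legged stool. The seat is 344×313 mm, 34 mm thick, top at z = 403 mm. It stands on four round legs, each 26 mm in diameter, from z = 0 to the seat underside, each leg's axis is inset half a diameter from the nearest pair of seat edges (so the leg's bounding box is flush with the corner).

B is a spool: two coaxial disc flanges of radius 85 mm and thickness 22 mm, joined by a core cylinder of radius 51 mm and height 124 mm. The lower flange rests on z = 0 and the three cylinders share a vertical axis.

The spool is on top of the stool.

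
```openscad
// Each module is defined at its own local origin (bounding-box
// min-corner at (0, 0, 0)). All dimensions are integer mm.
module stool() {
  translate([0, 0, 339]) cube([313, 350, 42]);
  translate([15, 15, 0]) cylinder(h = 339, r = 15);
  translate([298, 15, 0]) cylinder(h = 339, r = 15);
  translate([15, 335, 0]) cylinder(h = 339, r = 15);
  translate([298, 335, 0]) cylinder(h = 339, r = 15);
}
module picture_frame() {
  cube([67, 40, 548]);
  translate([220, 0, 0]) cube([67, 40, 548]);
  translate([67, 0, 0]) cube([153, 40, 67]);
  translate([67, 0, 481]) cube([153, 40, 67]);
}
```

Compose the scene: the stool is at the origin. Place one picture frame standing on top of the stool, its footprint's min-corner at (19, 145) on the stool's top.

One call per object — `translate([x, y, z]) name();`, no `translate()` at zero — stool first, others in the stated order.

stool();
translate([19, 145, 381]) picture_frame();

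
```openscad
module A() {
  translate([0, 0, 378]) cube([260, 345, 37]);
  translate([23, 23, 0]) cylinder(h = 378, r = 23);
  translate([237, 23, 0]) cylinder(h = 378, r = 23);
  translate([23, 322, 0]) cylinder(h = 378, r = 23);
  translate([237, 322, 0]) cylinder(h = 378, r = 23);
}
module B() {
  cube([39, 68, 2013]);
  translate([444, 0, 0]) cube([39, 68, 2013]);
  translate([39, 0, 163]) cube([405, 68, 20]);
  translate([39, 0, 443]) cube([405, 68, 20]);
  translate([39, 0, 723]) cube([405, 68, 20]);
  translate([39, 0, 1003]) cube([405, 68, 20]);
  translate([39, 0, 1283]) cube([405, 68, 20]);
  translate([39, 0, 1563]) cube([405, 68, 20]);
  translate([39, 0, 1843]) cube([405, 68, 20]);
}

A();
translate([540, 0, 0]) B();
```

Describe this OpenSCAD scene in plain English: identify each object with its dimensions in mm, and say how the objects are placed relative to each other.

A is a simple wooden stool: a rectangular seat 260 mm (x) by 345 mm (y), 37 mm thick, top face at z = 415 mm, on four round legs, each 46 mm in diameter. The legs rest on z = 0, each leg's axis is inset half a diameter from the nearest pair of seat edges (so the leg's bounding box is flush with the corner).

B is a straight ladder. Two 39×68 mm vertical rails, 2013 mm tall, stand 483 mm apart (outside-to-outside) with their front faces coplanar on the −y side. 7 rungs, each 68 mm deep and 20 mm tall, span between the inner faces of the rails, front faces flush with the rails. The lowest rung's underside is at z = 163 mm and rungs are spaced 280 mm apart (underside to underside).

The ladder is on the floor beside the stool on its +x side.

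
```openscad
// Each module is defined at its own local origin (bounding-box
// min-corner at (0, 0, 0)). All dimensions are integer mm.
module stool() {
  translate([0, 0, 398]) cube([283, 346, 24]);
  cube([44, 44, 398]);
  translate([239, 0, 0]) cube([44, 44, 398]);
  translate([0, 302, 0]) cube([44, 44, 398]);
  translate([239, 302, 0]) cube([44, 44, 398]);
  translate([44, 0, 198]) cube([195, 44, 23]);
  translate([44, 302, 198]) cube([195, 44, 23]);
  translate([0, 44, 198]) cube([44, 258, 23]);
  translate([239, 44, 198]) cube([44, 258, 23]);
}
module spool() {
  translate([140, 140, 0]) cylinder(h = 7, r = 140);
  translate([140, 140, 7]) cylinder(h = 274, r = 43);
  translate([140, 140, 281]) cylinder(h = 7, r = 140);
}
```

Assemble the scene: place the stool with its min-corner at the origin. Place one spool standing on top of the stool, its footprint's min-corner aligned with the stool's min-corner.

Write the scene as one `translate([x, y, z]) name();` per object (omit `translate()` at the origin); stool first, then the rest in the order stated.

stool();
translate([0, 0, 422]) spool();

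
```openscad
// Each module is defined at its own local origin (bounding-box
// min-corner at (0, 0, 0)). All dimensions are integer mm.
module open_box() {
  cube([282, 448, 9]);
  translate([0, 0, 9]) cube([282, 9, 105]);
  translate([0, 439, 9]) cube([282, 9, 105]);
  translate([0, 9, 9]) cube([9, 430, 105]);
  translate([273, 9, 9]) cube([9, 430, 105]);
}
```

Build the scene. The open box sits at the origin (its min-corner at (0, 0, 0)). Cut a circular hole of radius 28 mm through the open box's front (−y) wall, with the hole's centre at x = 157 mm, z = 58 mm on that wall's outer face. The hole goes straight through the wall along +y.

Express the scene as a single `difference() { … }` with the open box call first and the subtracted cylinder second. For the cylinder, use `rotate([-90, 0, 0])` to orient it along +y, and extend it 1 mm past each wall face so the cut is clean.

difference() {
  open_box();
  translate([157, -1, 58]) rotate([-90, 0, 0]) cylinder(h = 11, r = 28);
}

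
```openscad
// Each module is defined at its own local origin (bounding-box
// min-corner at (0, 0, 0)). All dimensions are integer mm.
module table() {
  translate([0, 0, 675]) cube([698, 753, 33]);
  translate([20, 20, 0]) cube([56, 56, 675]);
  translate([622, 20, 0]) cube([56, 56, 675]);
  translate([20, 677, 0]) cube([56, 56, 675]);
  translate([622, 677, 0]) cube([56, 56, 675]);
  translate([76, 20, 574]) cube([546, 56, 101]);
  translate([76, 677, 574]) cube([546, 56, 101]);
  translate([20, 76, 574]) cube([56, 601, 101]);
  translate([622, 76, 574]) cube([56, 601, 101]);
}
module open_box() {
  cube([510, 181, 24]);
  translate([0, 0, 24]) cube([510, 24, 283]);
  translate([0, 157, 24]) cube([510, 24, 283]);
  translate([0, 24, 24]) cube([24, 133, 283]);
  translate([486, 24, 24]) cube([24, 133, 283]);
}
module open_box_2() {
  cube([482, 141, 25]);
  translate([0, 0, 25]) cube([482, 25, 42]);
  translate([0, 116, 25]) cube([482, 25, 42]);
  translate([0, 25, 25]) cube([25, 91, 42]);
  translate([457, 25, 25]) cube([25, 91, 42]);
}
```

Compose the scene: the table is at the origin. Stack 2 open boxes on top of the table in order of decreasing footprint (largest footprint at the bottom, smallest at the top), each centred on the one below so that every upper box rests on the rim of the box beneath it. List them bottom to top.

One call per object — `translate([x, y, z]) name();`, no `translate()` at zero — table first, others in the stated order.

table();
translate([94, 286, 708]) open_box();
translate([108, 306, 1015]) open_box_2();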